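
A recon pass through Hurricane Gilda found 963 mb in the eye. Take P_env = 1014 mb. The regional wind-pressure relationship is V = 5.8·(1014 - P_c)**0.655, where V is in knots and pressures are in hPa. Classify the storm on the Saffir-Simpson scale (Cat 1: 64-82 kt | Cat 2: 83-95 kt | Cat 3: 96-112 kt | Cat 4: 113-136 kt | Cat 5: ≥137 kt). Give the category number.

1

ΔP = 1014 − 963 = 51 mb.
V ≈ 5.8 × 51^0.655 = 5.8 × 13.14 ≈ 76 kt.
76 kt falls in the Category 1 band.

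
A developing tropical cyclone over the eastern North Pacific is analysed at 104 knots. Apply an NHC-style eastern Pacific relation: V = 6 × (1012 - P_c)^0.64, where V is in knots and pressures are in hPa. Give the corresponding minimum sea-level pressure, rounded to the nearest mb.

ΔP = (V / 6)^(1/0.64) = (104/6)^1.562.
104/6 = 17.333; 17.333^1.562 ≈ 86.25 mb.
P_c = 1012 − 86.25 = 925.75 ≈ 926 mb.

926 mb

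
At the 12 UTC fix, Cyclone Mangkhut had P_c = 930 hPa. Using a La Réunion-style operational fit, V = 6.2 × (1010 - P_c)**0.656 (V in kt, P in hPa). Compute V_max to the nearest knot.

110 kt

ΔP = 1010 − 930 = 80 hPa.
80^0.656 ≈ 17.719.
V ≈ 6.2 × 17.719 ≈ 109.9 kt.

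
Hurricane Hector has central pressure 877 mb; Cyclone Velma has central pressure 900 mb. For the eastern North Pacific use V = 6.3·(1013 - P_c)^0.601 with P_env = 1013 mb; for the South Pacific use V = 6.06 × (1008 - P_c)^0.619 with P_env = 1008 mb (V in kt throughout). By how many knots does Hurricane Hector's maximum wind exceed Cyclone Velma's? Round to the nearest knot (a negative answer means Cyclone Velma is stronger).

Hurricane Hector: ΔP = 136; V ≈ 6.3 × 136^0.601 ≈ 120.67 kt.
Cyclone Velma: ΔP = 108; V ≈ 6.06 × 108^0.619 ≈ 109.94 kt.
Difference ≈ 120.67 − 109.94 = 10.73 → 11 kt.

11 kt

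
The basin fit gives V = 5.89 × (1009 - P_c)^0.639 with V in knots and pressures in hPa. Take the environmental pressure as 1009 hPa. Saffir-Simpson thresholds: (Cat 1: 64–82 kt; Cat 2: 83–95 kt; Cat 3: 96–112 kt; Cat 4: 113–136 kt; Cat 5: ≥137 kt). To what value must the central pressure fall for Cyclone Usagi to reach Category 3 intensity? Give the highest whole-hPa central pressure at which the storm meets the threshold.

930 hPa

Category 3 begins at V = 96 kt.
Required ΔP = (96/5.89)^(1/0.639) = 16.299^1.565 ≈ 78.88 hPa.
P_c ≤ 1009 − 78.88 = 930.12, so the highest integer P_c is 930 hPa.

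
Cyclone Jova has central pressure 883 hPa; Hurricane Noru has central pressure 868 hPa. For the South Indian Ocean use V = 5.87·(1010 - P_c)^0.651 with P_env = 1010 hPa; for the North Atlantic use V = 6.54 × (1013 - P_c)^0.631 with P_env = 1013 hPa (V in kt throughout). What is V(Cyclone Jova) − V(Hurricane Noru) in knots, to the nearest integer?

-14 kt

Cyclone Jova: ΔP = 127; V ≈ 5.87 × 127^0.651 ≈ 137.47 kt.
Hurricane Noru: ΔP = 145; V ≈ 6.54 × 145^0.631 ≈ 151.15 kt.
Difference ≈ 137.47 − 151.15 = -13.68 → -14 kt.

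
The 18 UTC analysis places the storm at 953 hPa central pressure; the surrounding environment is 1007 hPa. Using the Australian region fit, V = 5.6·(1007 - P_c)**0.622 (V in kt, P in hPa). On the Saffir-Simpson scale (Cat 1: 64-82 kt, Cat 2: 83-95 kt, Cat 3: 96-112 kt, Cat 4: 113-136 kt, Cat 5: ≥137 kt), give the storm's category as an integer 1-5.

ΔP = 1007 − 953 = 54 hPa.
V ≈ 5.6 × 54^0.622 = 5.6 × 11.95 ≈ 67 kt.
67 kt falls in the Category 1 band.

1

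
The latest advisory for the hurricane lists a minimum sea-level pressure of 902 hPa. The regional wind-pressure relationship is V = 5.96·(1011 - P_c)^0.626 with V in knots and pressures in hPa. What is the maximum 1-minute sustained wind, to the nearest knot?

ΔP = 1011 − 902 = 109 hPa.
109^0.626 ≈ 18.855.
V ≈ 5.96 × 18.855 ≈ 112.4 kt.

112 kt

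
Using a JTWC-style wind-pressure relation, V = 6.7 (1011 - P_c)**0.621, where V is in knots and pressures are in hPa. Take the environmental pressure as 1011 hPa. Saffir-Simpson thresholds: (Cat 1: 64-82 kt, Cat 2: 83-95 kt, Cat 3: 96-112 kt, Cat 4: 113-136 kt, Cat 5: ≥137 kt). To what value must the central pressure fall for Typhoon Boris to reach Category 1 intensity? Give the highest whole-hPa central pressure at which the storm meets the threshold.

973 hPa

Category 1 begins at V = 64 kt.
Required ΔP = (64/6.7)^(1/0.621) = 9.552^1.610 ≈ 37.87 hPa.
P_c ≤ 1011 − 37.87 = 973.13, so the highest integer P_c is 973 hPa.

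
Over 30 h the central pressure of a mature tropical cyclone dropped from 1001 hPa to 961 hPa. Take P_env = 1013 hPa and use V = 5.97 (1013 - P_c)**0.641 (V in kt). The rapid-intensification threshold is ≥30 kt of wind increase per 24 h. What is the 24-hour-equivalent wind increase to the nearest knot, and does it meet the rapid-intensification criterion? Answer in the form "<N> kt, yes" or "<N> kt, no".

37 kt, yes

V₁: ΔP = 12, V ≈ 5.97 × 12^0.641 ≈ 29.36 kt.
V₂: ΔP = 52, V ≈ 5.97 × 52^0.641 ≈ 75.15 kt.
ΔV over 30 h = 45.79 kt → 24 h equivalent = 45.79 × 24/30 ≈ 36.63 kt.
37 kt ≥ 30 kt ⇒ rapid intensification.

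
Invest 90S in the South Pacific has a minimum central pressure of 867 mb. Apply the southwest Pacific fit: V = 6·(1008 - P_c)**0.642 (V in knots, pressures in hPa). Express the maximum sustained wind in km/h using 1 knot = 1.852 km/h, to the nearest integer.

266 km/h

ΔP = 1008 − 867 = 141 mb.
V ≈ 6 × 141^0.642 = 6 × 23.977 ≈ 143.863 kt.
143.863 × 1.852 ≈ 266.43 km/h → 266 km/h.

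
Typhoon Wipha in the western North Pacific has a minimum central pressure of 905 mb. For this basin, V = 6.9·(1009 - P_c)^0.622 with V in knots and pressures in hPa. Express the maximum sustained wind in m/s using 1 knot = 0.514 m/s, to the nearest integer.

64 m/s

ΔP = 1009 − 905 = 104 mb.
V ≈ 6.9 × 104^0.622 = 6.9 × 17.972 ≈ 124.006 kt.
124.006 × 0.514 ≈ 63.74 m/s → 64 m/s.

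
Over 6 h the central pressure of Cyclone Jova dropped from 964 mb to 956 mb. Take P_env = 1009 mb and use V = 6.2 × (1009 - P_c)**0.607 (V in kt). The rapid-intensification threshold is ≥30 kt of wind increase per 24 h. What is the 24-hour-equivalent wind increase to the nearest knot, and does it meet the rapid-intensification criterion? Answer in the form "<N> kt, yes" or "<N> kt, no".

26 kt, no

V₁: ΔP = 45, V ≈ 6.2 × 45^0.607 ≈ 62.50 kt.
V₂: ΔP = 53, V ≈ 6.2 × 53^0.607 ≈ 69.03 kt.
ΔV over 6 h = 6.53 kt → 24 h equivalent = 6.53 × 24/6 ≈ 26.12 kt.
26 kt < 30 kt ⇒ not rapid intensification.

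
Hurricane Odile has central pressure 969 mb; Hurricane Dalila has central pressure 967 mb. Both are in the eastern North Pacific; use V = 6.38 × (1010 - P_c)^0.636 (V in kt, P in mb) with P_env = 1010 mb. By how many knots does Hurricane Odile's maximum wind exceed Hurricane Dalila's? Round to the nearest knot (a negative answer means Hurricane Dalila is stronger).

Hurricane Odile: ΔP = 41; V ≈ 6.38 × 41^0.636 ≈ 67.69 kt.
Hurricane Dalila: ΔP = 43; V ≈ 6.38 × 43^0.636 ≈ 69.78 kt.
Difference ≈ 67.69 − 69.78 = -2.09 → -2 kt.

-2 kt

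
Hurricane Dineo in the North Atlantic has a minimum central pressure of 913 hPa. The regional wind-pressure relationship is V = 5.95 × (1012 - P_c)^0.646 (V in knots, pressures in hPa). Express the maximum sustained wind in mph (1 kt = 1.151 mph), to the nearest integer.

133 mph

ΔP = 1012 − 913 = 99 hPa.
V ≈ 5.95 × 99^0.646 = 5.95 × 19.462 ≈ 115.797 kt.
115.797 × 1.151 ≈ 133.28 mph → 133 mph.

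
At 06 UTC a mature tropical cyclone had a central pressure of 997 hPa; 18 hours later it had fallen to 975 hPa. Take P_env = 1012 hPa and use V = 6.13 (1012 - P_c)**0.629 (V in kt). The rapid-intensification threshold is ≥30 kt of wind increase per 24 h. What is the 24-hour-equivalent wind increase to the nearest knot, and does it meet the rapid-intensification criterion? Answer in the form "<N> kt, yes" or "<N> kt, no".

V₁: ΔP = 15, V ≈ 6.13 × 15^0.629 ≈ 33.67 kt.
V₂: ΔP = 37, V ≈ 6.13 × 37^0.629 ≈ 59.41 kt.
ΔV over 18 h = 25.74 kt → 24 h equivalent = 25.74 × 24/18 ≈ 34.32 kt.
34 kt ≥ 30 kt ⇒ rapid intensification.

34 kt, yes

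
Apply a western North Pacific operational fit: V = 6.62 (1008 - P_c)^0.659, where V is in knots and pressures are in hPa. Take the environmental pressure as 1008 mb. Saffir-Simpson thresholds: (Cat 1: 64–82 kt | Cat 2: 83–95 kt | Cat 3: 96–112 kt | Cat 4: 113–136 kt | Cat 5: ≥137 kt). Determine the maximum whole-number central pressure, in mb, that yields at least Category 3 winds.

950 mb

Category 3 begins at V = 96 kt.
Required ΔP = (96/6.62)^(1/0.659) = 14.502^1.517 ≈ 57.86 mb.
P_c ≤ 1008 − 57.86 = 950.14, so the highest integer P_c is 950 mb.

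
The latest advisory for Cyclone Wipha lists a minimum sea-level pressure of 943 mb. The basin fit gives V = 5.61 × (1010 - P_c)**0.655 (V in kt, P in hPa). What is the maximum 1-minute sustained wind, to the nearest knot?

88 kt

ΔP = 1010 − 943 = 67 mb.
67^0.655 ≈ 15.706.
V ≈ 5.61 × 15.706 ≈ 88.1 kt.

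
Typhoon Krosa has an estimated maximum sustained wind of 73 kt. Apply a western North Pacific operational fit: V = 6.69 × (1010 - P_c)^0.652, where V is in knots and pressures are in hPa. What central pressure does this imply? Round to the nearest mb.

971 mb

ΔP = (V / 6.69)^(1/0.652) = (73/6.69)^1.534.
73/6.69 = 10.912; 10.912^1.534 ≈ 39.07 mb.
P_c = 1010 − 39.07 = 970.93 ≈ 971 mb.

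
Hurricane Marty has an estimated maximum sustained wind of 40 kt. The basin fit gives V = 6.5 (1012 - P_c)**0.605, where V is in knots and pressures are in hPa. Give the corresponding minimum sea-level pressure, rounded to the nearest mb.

ΔP = (V / 6.5)^(1/0.605) = (40/6.5)^1.653.
40/6.5 = 6.154; 6.154^1.653 ≈ 20.15 mb.
P_c = 1012 − 20.15 = 991.85 ≈ 992 mb.

992 mb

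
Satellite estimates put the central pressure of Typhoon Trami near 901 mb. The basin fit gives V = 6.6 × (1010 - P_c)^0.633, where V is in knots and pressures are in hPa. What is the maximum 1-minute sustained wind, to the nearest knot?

129 kt

ΔP = 1010 − 901 = 109 mb.
109^0.633 ≈ 19.485.
V ≈ 6.6 × 19.485 ≈ 128.6 kt.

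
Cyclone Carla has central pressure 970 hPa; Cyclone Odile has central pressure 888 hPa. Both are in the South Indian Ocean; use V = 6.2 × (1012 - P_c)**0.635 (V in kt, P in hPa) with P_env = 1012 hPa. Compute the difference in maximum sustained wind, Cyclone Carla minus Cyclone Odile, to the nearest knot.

-66 kt

Cyclone Carla: ΔP = 42; V ≈ 6.2 × 42^0.635 ≈ 66.55 kt.
Cyclone Odile: ΔP = 124; V ≈ 6.2 × 124^0.635 ≈ 132.35 kt.
Difference ≈ 66.55 − 132.35 = -65.80 → -66 kt.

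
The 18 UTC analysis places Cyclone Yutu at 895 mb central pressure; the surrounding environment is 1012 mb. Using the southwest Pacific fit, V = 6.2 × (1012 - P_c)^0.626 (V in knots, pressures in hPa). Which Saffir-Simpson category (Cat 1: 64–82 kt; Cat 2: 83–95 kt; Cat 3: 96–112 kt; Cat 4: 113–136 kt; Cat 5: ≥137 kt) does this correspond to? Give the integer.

ΔP = 1012 − 895 = 117 mb.
V ≈ 6.2 × 117^0.626 = 6.2 × 19.71 ≈ 122 kt.
122 kt falls in the Category 4 band.

4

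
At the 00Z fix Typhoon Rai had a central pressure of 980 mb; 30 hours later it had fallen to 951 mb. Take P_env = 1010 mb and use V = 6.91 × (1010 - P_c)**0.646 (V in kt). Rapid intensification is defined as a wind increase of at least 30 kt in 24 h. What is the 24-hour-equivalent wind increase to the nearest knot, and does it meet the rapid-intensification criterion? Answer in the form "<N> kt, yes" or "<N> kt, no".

27 kt, no

V₁: ΔP = 30, V ≈ 6.91 × 30^0.646 ≈ 62.19 kt.
V₂: ΔP = 59, V ≈ 6.91 × 59^0.646 ≈ 96.26 kt.
ΔV over 30 h = 34.07 kt → 24 h equivalent = 34.07 × 24/30 ≈ 27.26 kt.
27 kt < 30 kt ⇒ not rapid intensification.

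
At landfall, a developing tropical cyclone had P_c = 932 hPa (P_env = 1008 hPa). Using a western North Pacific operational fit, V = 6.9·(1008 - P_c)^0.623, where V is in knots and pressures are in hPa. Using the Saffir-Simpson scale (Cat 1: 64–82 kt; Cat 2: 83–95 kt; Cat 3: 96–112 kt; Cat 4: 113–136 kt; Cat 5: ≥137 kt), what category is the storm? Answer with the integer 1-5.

3

ΔP = 1008 − 932 = 76 hPa.
V ≈ 6.9 × 76^0.623 = 6.9 × 14.85 ≈ 102 kt.
102 kt falls in the Category 3 band.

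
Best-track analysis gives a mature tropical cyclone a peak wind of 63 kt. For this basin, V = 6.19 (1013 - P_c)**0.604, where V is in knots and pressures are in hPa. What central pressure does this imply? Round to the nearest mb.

966 mb

ΔP = (V / 6.19)^(1/0.604) = (63/6.19)^1.656.
63/6.19 = 10.178; 10.178^1.656 ≈ 46.59 mb.
P_c = 1013 − 46.59 = 966.41 ≈ 966 mb.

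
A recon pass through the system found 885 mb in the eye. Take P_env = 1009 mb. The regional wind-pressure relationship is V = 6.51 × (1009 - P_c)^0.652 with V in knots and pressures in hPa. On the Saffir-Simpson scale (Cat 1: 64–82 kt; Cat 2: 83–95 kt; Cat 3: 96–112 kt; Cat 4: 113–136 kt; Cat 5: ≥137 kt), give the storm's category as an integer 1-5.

ΔP = 1009 − 885 = 124 mb.
V ≈ 6.51 × 124^0.652 = 6.51 × 23.17 ≈ 151 kt.
151 kt falls in the Category 5 band.

5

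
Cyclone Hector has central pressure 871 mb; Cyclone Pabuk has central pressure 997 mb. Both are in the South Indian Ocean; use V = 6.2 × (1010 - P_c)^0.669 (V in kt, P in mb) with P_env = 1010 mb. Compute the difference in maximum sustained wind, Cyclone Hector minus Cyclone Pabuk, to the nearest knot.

Cyclone Hector: ΔP = 139; V ≈ 6.2 × 139^0.669 ≈ 168.29 kt.
Cyclone Pabuk: ΔP = 13; V ≈ 6.2 × 13^0.669 ≈ 34.48 kt.
Difference ≈ 168.29 − 34.48 = 133.81 → 134 kt.

134 kt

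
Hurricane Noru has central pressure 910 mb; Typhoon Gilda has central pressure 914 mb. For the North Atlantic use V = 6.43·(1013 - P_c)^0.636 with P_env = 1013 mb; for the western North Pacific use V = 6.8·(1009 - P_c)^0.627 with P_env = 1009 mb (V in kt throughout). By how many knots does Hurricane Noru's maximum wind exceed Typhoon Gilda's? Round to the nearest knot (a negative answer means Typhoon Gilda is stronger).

Hurricane Noru: ΔP = 103; V ≈ 6.43 × 103^0.636 ≈ 122.57 kt.
Typhoon Gilda: ΔP = 95; V ≈ 6.8 × 95^0.627 ≈ 118.18 kt.
Difference ≈ 122.57 − 118.18 = 4.39 → 4 kt.

4 kt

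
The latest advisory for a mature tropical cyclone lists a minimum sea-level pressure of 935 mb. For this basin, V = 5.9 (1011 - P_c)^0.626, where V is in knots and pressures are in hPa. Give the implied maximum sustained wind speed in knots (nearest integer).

89 kt

ΔP = 1011 − 935 = 76 mb.
76^0.626 ≈ 15.045.
V ≈ 5.9 × 15.045 ≈ 88.8 kt.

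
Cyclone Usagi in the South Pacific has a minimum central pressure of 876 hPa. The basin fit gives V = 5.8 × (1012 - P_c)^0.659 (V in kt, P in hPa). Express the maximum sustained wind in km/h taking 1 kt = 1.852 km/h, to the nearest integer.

274 km/h

ΔP = 1012 − 876 = 136 hPa.
V ≈ 5.8 × 136^0.659 = 5.8 × 25.468 ≈ 147.717 kt.
147.717 × 1.852 ≈ 273.57 km/h → 274 km/h.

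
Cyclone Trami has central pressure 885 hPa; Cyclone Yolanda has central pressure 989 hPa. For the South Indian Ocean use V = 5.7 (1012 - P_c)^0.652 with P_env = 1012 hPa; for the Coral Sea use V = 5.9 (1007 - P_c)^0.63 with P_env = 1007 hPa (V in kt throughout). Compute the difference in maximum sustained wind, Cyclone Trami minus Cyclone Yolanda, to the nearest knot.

Cyclone Trami: ΔP = 127; V ≈ 5.7 × 127^0.652 ≈ 134.14 kt.
Cyclone Yolanda: ΔP = 18; V ≈ 5.9 × 18^0.63 ≈ 36.45 kt.
Difference ≈ 134.14 − 36.45 = 97.69 → 98 kt.

98 kt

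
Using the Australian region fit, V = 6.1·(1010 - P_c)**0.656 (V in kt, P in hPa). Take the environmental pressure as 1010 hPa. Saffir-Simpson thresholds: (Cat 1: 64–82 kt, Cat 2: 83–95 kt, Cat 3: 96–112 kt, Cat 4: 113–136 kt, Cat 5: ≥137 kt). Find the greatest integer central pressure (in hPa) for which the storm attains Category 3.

Category 3 begins at V = 96 kt.
Required ΔP = (96/6.1)^(1/0.656) = 15.738^1.524 ≈ 66.77 hPa.
P_c ≤ 1010 − 66.77 = 943.23, so the highest integer P_c is 943 hPa.

943 hPa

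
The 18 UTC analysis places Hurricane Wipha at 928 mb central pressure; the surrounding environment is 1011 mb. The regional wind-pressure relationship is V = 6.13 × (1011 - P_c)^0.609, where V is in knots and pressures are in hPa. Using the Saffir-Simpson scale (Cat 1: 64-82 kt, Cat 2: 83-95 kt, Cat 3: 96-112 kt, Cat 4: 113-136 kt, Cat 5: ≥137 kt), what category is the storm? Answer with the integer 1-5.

2

ΔP = 1011 − 928 = 83 mb.
V ≈ 6.13 × 83^0.609 = 6.13 × 14.75 ≈ 90 kt.
90 kt falls in the Category 2 band.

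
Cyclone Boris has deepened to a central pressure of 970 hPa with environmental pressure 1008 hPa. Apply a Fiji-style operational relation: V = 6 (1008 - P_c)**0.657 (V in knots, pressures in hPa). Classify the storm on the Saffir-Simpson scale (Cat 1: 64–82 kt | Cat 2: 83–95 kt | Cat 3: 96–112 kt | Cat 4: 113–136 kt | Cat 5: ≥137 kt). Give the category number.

ΔP = 1008 − 970 = 38 hPa.
V ≈ 6 × 38^0.657 = 6 × 10.91 ≈ 65 kt.
65 kt falls in the Category 1 band.

1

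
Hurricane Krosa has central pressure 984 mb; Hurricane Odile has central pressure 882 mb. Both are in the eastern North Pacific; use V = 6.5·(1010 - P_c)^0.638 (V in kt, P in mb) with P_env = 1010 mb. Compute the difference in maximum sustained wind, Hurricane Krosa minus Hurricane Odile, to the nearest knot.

-92 kt

Hurricane Krosa: ΔP = 26; V ≈ 6.5 × 26^0.638 ≈ 51.96 kt.
Hurricane Odile: ΔP = 128; V ≈ 6.5 × 128^0.638 ≈ 143.65 kt.
Difference ≈ 51.96 − 143.65 = -91.69 → -92 kt.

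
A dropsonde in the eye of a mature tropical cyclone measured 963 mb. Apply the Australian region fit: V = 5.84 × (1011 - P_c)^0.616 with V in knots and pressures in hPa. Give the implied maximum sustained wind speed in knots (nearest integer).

ΔP = 1011 − 963 = 48 mb.
48^0.616 ≈ 10.855.
V ≈ 5.84 × 10.855 ≈ 63.4 kt.

63 kt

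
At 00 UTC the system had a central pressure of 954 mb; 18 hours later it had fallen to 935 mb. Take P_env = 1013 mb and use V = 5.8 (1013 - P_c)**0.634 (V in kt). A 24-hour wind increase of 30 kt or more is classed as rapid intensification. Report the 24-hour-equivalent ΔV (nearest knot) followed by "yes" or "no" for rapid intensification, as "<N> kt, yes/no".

20 kt, no

V₁: ΔP = 59, V ≈ 5.8 × 59^0.634 ≈ 76.94 kt.
V₂: ΔP = 78, V ≈ 5.8 × 78^0.634 ≈ 91.84 kt.
ΔV over 18 h = 14.90 kt → 24 h equivalent = 14.90 × 24/18 ≈ 19.87 kt.
20 kt < 30 kt ⇒ not rapid intensification.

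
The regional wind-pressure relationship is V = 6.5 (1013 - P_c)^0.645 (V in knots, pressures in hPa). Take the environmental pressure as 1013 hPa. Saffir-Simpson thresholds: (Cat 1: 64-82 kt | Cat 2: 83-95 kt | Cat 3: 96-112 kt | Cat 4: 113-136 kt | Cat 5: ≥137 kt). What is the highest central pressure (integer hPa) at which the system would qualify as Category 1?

978 hPa

Category 1 begins at V = 64 kt.
Required ΔP = (64/6.5)^(1/0.645) = 9.846^1.550 ≈ 34.67 hPa.
P_c ≤ 1013 − 34.67 = 978.33, so the highest integer P_c is 978 hPa.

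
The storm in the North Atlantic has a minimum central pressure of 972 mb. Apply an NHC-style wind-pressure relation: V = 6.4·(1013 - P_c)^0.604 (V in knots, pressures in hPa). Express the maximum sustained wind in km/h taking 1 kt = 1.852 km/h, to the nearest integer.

112 km/h

ΔP = 1013 − 972 = 41 mb.
V ≈ 6.4 × 41^0.604 = 6.4 × 9.422 ≈ 60.298 kt.
60.298 × 1.852 ≈ 111.67 km/h → 112 km/h.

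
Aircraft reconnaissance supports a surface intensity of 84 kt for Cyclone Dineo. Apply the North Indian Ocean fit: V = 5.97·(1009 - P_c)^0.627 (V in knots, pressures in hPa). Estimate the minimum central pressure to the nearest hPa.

941 hPa

ΔP = (V / 5.97)^(1/0.627) = (84/5.97)^1.595.
84/5.97 = 14.070; 14.070^1.595 ≈ 67.83 hPa.
P_c = 1009 − 67.83 = 941.17 ≈ 941 hPa.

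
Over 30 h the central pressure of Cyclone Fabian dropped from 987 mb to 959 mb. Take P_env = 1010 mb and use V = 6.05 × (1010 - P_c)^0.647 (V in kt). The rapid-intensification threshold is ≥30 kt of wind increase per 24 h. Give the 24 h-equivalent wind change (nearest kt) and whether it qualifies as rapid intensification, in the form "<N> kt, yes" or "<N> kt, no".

V₁: ΔP = 23, V ≈ 6.05 × 23^0.647 ≈ 46.00 kt.
V₂: ΔP = 51, V ≈ 6.05 × 51^0.647 ≈ 77.01 kt.
ΔV over 30 h = 31.01 kt → 24 h equivalent = 31.01 × 24/30 ≈ 24.81 kt.
25 kt < 30 kt ⇒ not rapid intensification.

25 kt, no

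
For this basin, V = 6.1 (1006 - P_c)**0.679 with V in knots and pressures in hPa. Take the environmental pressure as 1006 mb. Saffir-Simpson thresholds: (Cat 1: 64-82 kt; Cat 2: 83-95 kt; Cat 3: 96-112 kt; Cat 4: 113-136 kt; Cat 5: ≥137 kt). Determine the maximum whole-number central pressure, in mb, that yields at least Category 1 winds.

Category 1 begins at V = 64 kt.
Required ΔP = (64/6.1)^(1/0.679) = 10.492^1.473 ≈ 31.88 mb.
P_c ≤ 1006 − 31.88 = 974.12, so the highest integer P_c is 974 mb.

974 mb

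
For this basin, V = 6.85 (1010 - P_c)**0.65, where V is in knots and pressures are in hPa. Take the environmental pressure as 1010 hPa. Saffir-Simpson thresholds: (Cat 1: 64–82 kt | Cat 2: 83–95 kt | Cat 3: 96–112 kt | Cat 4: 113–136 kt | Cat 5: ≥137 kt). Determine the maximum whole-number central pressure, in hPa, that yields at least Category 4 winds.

Category 4 begins at V = 113 kt.
Required ΔP = (113/6.85)^(1/0.65) = 16.496^1.538 ≈ 74.63 hPa.
P_c ≤ 1010 − 74.63 = 935.37, so the highest integer P_c is 935 hPa.

935 hPa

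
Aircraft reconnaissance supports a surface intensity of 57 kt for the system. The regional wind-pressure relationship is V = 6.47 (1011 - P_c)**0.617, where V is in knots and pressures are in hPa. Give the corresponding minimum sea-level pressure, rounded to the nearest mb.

ΔP = (V / 6.47)^(1/0.617) = (57/6.47)^1.621.
57/6.47 = 8.810; 8.810^1.621 ≈ 34.01 mb.
P_c = 1011 − 34.01 = 976.99 ≈ 977 mb.

977 mb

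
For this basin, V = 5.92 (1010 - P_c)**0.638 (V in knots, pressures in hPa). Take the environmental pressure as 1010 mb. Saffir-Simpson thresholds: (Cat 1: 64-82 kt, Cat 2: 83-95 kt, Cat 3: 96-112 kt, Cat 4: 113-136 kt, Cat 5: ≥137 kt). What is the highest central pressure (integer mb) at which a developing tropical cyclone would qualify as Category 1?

968 mb

Category 1 begins at V = 64 kt.
Required ΔP = (64/5.92)^(1/0.638) = 10.811^1.567 ≈ 41.73 mb.
P_c ≤ 1010 − 41.73 = 968.27, so the highest integer P_c is 968 mb.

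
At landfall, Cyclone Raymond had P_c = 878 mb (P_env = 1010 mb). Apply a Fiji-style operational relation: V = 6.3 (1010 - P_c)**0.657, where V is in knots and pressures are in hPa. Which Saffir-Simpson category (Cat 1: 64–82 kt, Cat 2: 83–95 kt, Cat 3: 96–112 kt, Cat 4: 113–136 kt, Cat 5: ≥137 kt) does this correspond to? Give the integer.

ΔP = 1010 − 878 = 132 mb.
V ≈ 6.3 × 132^0.657 = 6.3 × 24.73 ≈ 156 kt.
156 kt falls in the Category 5 band.

5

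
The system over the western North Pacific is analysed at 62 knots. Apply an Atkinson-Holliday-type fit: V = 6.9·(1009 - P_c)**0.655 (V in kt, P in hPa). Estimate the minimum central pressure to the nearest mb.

ΔP = (V / 6.9)^(1/0.655) = (62/6.9)^1.527.
62/6.9 = 8.986; 8.986^1.527 ≈ 28.56 mb.
P_c = 1009 − 28.56 = 980.44 ≈ 980 mb.

980 mb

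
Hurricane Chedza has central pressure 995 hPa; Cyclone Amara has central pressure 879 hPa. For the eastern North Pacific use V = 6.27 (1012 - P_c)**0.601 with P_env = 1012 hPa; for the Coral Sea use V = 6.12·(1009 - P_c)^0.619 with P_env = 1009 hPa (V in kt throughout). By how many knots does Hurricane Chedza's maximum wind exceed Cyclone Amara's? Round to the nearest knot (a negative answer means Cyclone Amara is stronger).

Hurricane Chedza: ΔP = 17; V ≈ 6.27 × 17^0.601 ≈ 34.42 kt.
Cyclone Amara: ΔP = 130; V ≈ 6.12 × 130^0.619 ≈ 124.53 kt.
Difference ≈ 34.42 − 124.53 = -90.11 → -90 kt.

-90 kt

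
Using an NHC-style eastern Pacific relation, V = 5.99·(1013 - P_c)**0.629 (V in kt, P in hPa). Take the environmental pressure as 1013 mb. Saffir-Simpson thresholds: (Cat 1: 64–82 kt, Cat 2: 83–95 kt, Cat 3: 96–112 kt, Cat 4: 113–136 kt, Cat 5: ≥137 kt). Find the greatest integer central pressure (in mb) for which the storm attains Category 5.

868 mb

Category 5 begins at V = 137 kt.
Required ΔP = (137/5.99)^(1/0.629) = 22.871^1.590 ≈ 144.89 mb.
P_c ≤ 1013 − 144.89 = 868.11, so the highest integer P_c is 868 mb.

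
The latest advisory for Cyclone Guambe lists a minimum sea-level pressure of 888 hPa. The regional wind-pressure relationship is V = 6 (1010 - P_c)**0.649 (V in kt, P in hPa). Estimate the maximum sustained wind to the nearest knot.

136 kt

ΔP = 1010 − 888 = 122 hPa.
122^0.649 ≈ 22.597.
V ≈ 6 × 22.597 ≈ 135.6 kt.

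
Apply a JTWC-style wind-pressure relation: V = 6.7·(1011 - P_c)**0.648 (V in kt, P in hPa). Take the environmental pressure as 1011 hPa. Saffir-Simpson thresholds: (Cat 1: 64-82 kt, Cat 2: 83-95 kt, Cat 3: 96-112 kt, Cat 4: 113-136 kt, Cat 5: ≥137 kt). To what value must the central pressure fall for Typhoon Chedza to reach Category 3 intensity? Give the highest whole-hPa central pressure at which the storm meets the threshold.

Category 3 begins at V = 96 kt.
Required ΔP = (96/6.7)^(1/0.648) = 14.328^1.543 ≈ 60.85 hPa.
P_c ≤ 1011 − 60.85 = 950.15, so the highest integer P_c is 950 hPa.

950 hPa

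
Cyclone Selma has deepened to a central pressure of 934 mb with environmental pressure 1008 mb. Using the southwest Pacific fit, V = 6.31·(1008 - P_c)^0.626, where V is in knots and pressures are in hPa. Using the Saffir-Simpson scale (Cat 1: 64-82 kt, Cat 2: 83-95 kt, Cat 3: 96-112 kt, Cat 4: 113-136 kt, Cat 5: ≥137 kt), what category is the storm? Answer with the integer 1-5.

2

ΔP = 1008 − 934 = 74 mb.
V ≈ 6.31 × 74^0.626 = 6.31 × 14.80 ≈ 93 kt.
93 kt falls in the Category 2 band.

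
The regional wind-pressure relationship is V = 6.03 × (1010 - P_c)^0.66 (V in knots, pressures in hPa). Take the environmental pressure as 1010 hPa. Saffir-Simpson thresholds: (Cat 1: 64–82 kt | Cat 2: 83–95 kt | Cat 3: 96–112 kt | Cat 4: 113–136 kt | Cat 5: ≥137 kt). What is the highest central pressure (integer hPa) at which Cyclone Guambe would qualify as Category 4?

925 hPa

Category 4 begins at V = 113 kt.
Required ΔP = (113/6.03)^(1/0.66) = 18.740^1.515 ≈ 84.81 hPa.
P_c ≤ 1010 − 84.81 = 925.19, so the highest integer P_c is 925 hPa.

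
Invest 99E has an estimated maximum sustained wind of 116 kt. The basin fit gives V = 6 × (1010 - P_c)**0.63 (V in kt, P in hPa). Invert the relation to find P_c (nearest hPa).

ΔP = (V / 6)^(1/0.63) = (116/6)^1.587.
116/6 = 19.333; 19.333^1.587 ≈ 110.09 hPa.
P_c = 1010 − 110.09 = 899.91 ≈ 900 hPa.

900 hPa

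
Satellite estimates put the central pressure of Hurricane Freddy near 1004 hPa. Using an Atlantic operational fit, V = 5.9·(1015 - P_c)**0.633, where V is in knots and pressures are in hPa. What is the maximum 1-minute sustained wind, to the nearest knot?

27 kt

ΔP = 1015 − 1004 = 11 hPa.
11^0.633 ≈ 4.562.
V ≈ 5.9 × 4.562 ≈ 26.9 kt.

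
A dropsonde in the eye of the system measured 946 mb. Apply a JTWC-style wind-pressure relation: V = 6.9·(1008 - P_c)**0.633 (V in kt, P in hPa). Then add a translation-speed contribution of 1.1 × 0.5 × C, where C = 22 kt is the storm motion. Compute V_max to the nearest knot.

106 kt

ΔP = 1008 − 946 = 62 mb.
62^0.633 ≈ 13.633.
V ≈ 6.9 × 13.633 ≈ 94.1 kt.
Translation term: 1.1 × 0.5 × 22 = 12.1 kt.
Corrected V ≈ 106.2 kt → 106 kt.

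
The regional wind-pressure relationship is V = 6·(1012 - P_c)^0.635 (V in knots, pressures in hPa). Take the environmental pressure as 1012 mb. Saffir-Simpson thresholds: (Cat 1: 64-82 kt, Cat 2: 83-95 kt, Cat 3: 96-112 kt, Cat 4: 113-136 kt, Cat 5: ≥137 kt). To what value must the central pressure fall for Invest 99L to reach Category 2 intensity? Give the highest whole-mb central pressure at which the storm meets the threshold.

949 mb

Category 2 begins at V = 83 kt.
Required ΔP = (83/6)^(1/0.635) = 13.833^1.575 ≈ 62.62 mb.
P_c ≤ 1012 − 62.62 = 949.38, so the highest integer P_c is 949 mb.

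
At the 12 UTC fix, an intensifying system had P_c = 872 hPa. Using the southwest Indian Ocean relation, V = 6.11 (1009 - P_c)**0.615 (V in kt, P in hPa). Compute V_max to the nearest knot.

ΔP = 1009 − 872 = 137 hPa.
137^0.615 ≈ 20.610.
V ≈ 6.11 × 20.610 ≈ 125.9 kt.

126 kt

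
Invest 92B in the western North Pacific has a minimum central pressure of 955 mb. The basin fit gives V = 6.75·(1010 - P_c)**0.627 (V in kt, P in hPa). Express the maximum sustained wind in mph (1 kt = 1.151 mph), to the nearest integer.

ΔP = 1010 − 955 = 55 mb.
V ≈ 6.75 × 55^0.627 = 6.75 × 12.337 ≈ 83.274 kt.
83.274 × 1.151 ≈ 95.85 mph → 96 mph.

96 mph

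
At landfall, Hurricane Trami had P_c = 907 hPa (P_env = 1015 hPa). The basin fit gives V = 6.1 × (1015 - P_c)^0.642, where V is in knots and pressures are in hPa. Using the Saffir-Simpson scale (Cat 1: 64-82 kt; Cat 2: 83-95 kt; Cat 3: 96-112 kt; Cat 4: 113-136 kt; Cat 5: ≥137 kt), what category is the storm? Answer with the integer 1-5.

ΔP = 1015 − 907 = 108 hPa.
V ≈ 6.1 × 108^0.642 = 6.1 × 20.20 ≈ 123 kt.
123 kt falls in the Category 4 band.

4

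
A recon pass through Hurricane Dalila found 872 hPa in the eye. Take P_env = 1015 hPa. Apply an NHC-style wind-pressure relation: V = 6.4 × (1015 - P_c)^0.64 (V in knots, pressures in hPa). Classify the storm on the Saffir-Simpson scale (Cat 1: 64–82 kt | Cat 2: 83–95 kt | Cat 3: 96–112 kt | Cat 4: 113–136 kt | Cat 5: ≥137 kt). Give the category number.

5

ΔP = 1015 − 872 = 143 hPa.
V ≈ 6.4 × 143^0.64 = 6.4 × 23.96 ≈ 153 kt.
153 kt falls in the Category 5 band.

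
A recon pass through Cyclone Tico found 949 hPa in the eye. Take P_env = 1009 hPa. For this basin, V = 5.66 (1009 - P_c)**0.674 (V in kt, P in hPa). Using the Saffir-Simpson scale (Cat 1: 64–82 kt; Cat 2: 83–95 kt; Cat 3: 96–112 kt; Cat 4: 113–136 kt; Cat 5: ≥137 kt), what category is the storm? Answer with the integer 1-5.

2

ΔP = 1009 − 949 = 60 hPa.
V ≈ 5.66 × 60^0.674 = 5.66 × 15.79 ≈ 89 kt.
89 kt falls in the Category 2 band.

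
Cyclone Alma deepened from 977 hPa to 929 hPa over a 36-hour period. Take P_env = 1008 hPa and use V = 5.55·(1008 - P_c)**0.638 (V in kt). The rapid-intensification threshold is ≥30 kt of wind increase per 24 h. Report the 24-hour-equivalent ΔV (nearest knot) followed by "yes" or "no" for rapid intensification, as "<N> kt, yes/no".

27 kt, no

V₁: ΔP = 31, V ≈ 5.55 × 31^0.638 ≈ 49.63 kt.
V₂: ΔP = 79, V ≈ 5.55 × 79^0.638 ≈ 90.15 kt.
ΔV over 36 h = 40.52 kt → 24 h equivalent = 40.52 × 24/36 ≈ 27.01 kt.
27 kt < 30 kt ⇒ not rapid intensification.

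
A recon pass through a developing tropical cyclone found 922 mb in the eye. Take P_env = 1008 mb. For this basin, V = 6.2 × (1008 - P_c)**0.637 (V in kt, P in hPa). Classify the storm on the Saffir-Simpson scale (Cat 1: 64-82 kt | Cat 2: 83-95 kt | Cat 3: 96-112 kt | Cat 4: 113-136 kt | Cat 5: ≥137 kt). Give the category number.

3

ΔP = 1008 − 922 = 86 mb.
V ≈ 6.2 × 86^0.637 = 6.2 × 17.07 ≈ 106 kt.
106 kt falls in the Category 3 band.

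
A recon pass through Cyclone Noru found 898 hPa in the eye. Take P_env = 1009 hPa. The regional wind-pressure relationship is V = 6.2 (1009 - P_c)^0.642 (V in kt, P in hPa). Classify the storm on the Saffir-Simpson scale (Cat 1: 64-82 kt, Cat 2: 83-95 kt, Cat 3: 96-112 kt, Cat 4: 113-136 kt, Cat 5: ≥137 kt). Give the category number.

4

ΔP = 1009 − 898 = 111 hPa.
V ≈ 6.2 × 111^0.642 = 6.2 × 20.56 ≈ 127 kt.
127 kt falls in the Category 4 band.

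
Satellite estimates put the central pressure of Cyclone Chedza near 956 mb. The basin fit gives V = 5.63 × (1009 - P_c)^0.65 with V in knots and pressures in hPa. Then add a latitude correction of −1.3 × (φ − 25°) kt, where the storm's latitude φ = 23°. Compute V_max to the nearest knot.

77 kt

ΔP = 1009 − 956 = 53 mb.
53^0.65 ≈ 13.206.
V ≈ 5.63 × 13.206 ≈ 74.4 kt.
Latitude correction: −1.3 × (23 − 25) = 2.6 kt.
Corrected V ≈ 77 kt → 77 kt.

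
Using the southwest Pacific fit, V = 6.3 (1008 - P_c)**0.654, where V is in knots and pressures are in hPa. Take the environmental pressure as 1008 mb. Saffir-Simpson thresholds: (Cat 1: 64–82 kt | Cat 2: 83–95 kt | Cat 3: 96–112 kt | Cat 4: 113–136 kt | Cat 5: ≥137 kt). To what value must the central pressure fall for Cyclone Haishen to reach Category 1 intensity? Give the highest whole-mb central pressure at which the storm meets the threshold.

Category 1 begins at V = 64 kt.
Required ΔP = (64/6.3)^(1/0.654) = 10.159^1.529 ≈ 34.63 mb.
P_c ≤ 1008 − 34.63 = 973.37, so the highest integer P_c is 973 mb.

973 mb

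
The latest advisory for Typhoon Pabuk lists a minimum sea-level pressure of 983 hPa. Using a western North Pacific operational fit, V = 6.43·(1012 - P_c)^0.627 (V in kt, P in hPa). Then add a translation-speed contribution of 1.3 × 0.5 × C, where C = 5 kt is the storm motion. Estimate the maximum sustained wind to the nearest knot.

56 kt

ΔP = 1012 − 983 = 29 hPa.
29^0.627 ≈ 8.259.
V ≈ 6.43 × 8.259 ≈ 53.1 kt.
Translation term: 1.3 × 0.5 × 5 = 3.25 kt.
Corrected V ≈ 56.35 kt → 56 kt.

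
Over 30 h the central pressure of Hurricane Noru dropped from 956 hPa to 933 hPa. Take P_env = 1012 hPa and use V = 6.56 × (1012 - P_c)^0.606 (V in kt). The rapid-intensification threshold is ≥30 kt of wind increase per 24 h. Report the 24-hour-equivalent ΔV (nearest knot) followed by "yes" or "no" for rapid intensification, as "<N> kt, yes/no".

14 kt, no

V₁: ΔP = 56, V ≈ 6.56 × 56^0.606 ≈ 75.22 kt.
V₂: ΔP = 79, V ≈ 6.56 × 79^0.606 ≈ 92.65 kt.
ΔV over 30 h = 17.43 kt → 24 h equivalent = 17.43 × 24/30 ≈ 13.94 kt.
14 kt < 30 kt ⇒ not rapid intensification.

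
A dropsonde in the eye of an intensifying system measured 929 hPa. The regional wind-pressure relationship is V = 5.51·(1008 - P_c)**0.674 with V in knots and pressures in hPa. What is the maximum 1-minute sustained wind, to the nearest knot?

ΔP = 1008 − 929 = 79 hPa.
79^0.674 ≈ 19.011.
V ≈ 5.51 × 19.011 ≈ 104.7 kt.

105 kt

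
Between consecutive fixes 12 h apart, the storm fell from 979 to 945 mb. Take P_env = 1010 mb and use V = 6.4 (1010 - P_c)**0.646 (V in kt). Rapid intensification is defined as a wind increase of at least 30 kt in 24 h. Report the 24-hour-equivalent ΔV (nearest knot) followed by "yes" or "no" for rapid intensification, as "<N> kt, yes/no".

72 kt, yes

V₁: ΔP = 31, V ≈ 6.4 × 31^0.646 ≈ 58.83 kt.
V₂: ΔP = 65, V ≈ 6.4 × 65^0.646 ≈ 94.91 kt.
ΔV over 12 h = 36.08 kt → 24 h equivalent = 36.08 × 24/12 ≈ 72.16 kt.
72 kt ≥ 30 kt ⇒ rapid intensification.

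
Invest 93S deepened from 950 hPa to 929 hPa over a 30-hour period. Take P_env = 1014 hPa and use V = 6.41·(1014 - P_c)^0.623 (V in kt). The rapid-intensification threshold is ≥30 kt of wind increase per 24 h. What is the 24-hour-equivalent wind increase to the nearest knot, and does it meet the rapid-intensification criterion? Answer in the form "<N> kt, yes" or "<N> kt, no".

13 kt, no

V₁: ΔP = 64, V ≈ 6.41 × 64^0.623 ≈ 85.53 kt.
V₂: ΔP = 85, V ≈ 6.41 × 85^0.623 ≈ 102.07 kt.
ΔV over 30 h = 16.54 kt → 24 h equivalent = 16.54 × 24/30 ≈ 13.23 kt.
13 kt < 30 kt ⇒ not rapid intensification.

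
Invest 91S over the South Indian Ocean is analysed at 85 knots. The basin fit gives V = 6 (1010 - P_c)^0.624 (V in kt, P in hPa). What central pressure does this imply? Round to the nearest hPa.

ΔP = (V / 6)^(1/0.624) = (85/6)^1.603.
85/6 = 14.167; 14.167^1.603 ≈ 69.98 hPa.
P_c = 1010 − 69.98 = 940.02 ≈ 940 hPa.

940 hPa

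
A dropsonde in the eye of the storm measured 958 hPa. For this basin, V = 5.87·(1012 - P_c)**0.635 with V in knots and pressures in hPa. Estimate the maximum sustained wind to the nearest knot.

ΔP = 1012 − 958 = 54 hPa.
54^0.635 ≈ 12.591.
V ≈ 5.87 × 12.591 ≈ 73.9 kt.

74 kt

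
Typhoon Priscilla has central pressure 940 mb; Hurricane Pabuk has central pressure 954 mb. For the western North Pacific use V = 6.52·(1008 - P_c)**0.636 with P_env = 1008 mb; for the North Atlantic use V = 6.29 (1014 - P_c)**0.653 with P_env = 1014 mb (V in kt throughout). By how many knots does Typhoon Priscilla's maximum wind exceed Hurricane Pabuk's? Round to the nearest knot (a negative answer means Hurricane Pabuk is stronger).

Typhoon Priscilla: ΔP = 68; V ≈ 6.52 × 68^0.636 ≈ 95.44 kt.
Hurricane Pabuk: ΔP = 60; V ≈ 6.29 × 60^0.653 ≈ 91.16 kt.
Difference ≈ 95.44 − 91.16 = 4.28 → 4 kt.

4 kt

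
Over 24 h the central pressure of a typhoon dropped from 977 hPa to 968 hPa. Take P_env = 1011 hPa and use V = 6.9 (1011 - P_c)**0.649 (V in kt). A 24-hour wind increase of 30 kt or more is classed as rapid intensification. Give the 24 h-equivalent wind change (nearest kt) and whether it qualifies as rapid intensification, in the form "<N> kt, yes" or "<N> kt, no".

11 kt, no

V₁: ΔP = 34, V ≈ 6.9 × 34^0.649 ≈ 68.04 kt.
V₂: ΔP = 43, V ≈ 6.9 × 43^0.649 ≈ 79.24 kt.
ΔV over 24 h = 11.20 kt → 24 h equivalent = 11.20 × 24/24 ≈ 11.20 kt.
11 kt < 30 kt ⇒ not rapid intensification.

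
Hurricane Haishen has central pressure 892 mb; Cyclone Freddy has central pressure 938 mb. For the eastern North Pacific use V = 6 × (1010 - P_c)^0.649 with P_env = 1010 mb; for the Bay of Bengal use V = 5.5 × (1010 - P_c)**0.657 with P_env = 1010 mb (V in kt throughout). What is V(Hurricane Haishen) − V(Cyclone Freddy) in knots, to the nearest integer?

41 kt

Hurricane Haishen: ΔP = 118; V ≈ 6 × 118^0.649 ≈ 132.68 kt.
Cyclone Freddy: ΔP = 72; V ≈ 5.5 × 72^0.657 ≈ 91.33 kt.
Difference ≈ 132.68 − 91.33 = 41.35 → 41 kt.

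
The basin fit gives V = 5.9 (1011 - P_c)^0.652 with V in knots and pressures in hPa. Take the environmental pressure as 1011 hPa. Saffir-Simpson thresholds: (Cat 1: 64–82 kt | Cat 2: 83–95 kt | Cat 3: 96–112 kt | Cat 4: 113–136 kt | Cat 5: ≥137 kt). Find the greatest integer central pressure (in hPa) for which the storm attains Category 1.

972 hPa

Category 1 begins at V = 64 kt.
Required ΔP = (64/5.9)^(1/0.652) = 10.847^1.534 ≈ 38.72 hPa.
P_c ≤ 1011 − 38.72 = 972.28, so the highest integer P_c is 972 hPa.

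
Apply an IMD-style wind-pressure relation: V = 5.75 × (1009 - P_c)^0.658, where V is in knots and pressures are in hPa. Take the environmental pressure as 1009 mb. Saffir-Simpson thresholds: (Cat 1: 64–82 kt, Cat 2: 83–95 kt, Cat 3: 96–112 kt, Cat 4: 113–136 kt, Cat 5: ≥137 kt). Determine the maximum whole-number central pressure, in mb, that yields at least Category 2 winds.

951 mb

Category 2 begins at V = 83 kt.
Required ΔP = (83/5.75)^(1/0.658) = 14.435^1.520 ≈ 57.81 mb.
P_c ≤ 1009 − 57.81 = 951.19, so the highest integer P_c is 951 mb.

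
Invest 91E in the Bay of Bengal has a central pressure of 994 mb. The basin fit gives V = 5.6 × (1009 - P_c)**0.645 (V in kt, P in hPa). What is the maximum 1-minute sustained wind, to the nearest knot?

ΔP = 1009 − 994 = 15 mb.
15^0.645 ≈ 5.736.
V ≈ 5.6 × 5.736 ≈ 32.1 kt.

32 kt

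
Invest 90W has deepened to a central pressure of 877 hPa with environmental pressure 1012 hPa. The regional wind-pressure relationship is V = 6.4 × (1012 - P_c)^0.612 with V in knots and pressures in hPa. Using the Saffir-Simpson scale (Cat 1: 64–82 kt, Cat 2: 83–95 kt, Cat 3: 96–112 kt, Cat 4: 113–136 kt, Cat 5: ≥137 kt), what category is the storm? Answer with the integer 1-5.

ΔP = 1012 − 877 = 135 hPa.
V ≈ 6.4 × 135^0.612 = 6.4 × 20.13 ≈ 129 kt.
129 kt falls in the Category 4 band.

4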